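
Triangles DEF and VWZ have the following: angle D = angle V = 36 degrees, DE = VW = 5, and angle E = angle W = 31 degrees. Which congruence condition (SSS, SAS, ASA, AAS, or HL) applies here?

Consider the given information: angle D = angle V = 36 degrees, DE = VW = 5, and angle E = angle W = 31 degrees
This is not SAS or AAS: SAS requires two sides and the included angle between them. AAS requires two angles and a non-included side.
The correct criterion is ASA. Two pairs of corresponding angles and the included side are equal (Angle-Side-Angle).

ASA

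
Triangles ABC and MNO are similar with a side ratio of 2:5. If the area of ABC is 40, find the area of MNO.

Area ratio = (2/5)^2 = 4/25. Area of MNO = 40 * 25/4 = 250.

250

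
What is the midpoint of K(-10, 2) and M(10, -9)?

The midpoint is the average of the coordinates:
x: (-10 + 10)/2 = 0
y: (2 + -9)/2 = -7/2
Midpoint = (0, -7/2)

(0, -7/2)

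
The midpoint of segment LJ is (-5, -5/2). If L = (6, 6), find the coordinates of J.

Using the midpoint formula: M = ((x1 + x2)/2, (y1 + y2)/2)
We know M = (-5, -5/2) and L = (6, 6)
For x: -5 = (6 + x2)/2, so x2 = 2*-5 - 6 = -16
For y: -5/2 = (6 + y2)/2, so y2 = 2*-5/2 - 6 = -11
J = (-16, -11)

(-16, -11)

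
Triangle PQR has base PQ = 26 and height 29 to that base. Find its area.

Area = (1/2) * base * height
Area = (1/2) * 26 * 29
Area = 377

377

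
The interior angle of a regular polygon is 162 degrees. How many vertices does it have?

The exterior angle is the supplement of the interior angle: 180 - 162 = 18 degrees.
Since the exterior angles of any convex polygon sum to 360 degrees, the number of sides is 360 / 18 = 20.

20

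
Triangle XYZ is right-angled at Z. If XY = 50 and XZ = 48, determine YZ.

By the Pythagorean theorem: YZ^2 = XY^2 - XZ^2
YZ^2 = 50^2 - 48^2 = 2500 - 2304 = 196
YZ = sqrt(196) = 14

14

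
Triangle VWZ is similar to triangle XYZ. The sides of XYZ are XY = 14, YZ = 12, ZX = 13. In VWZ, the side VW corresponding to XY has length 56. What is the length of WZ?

k = 56/14 = 4. WZ = 4 * 12 = 48.

48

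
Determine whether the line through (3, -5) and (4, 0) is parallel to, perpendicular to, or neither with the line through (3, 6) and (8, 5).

Slope of line 1: m1 = (0 - -5)/(4 - 3) = 5/1 = 5
Slope of line 2: m2 = (5 - 6)/(8 - 3) = -1/5 = -1/5
m1 * m2 = (5) * (-1/5) = -1 = -1, so the lines are perpendicular.

Perpendicular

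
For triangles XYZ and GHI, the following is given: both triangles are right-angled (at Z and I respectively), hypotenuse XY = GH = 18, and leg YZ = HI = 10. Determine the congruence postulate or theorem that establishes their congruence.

Consider the given information: both triangles are right-angled (at Z and I respectively), hypotenuse XY = GH = 18, and leg YZ = HI = 10
This is not SAS or ASA: SAS requires two sides and the included angle between them. ASA requires two angles and the side between them.
The correct criterion is HL. The hypotenuse and one leg of two right triangles are equal (Hypotenuse-Leg).

HL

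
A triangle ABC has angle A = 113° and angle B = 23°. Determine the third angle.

The interior angles sum to 180°: angle C = 180 - 113 - 23 = 44°.
The triangle is obtuse (angles 113°, 23°, 44°).

44 degrees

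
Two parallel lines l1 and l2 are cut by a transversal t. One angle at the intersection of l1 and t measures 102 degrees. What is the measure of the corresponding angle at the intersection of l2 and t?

Corresponding angles are equal: 102 degrees.

102 degrees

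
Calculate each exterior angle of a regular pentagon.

Each exterior angle of a regular n-gon is 360 / n.
For n = 5: 360 / 5 = 72 degrees.

72 degrees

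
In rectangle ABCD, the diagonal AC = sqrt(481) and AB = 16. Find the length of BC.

The diagonal of a rectangle forms a right triangle with the two sides.
Rearranging the Pythagorean theorem: missing side = sqrt(d^2 - known^2).
= sqrt(481 - 256) = sqrt(225) = 15.

15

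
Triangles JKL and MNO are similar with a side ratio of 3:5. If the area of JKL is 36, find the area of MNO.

Area ratio = (3/5)^2 = 9/25. Area of MNO = 36 * 25/9 = 100.

100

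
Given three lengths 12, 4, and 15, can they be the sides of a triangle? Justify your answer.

Sort the sides: 4, 12, 15.
It suffices to check that the sum of the two smallest exceeds the largest:
4 + 12 = 16 > 15. ✓
Yes, a valid triangle can be formed.

Yes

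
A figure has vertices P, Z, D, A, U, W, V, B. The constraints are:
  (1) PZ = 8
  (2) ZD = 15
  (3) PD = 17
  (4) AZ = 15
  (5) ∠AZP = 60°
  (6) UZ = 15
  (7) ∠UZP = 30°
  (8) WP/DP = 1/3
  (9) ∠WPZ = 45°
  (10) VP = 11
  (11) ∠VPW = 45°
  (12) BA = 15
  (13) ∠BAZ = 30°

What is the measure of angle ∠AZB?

Step 1: By the law of cosines on triangle ZAB: ZB² = 15² + 15² − 2·15·15·cos(30°) = 60.29, so ZB ≈ 7.76.
Step 2: By the inverse law of cosines on triangle AZB: cos(∠AZB) = (15² + 7.76² − 15²) / (2·15·7.76) = 60.29/232.94 = 0.2588, so ∠AZB = 75°.

Therefore, the measure of angle ∠AZB = 75°.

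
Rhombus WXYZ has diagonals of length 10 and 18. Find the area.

Area of a rhombus = (d1 * d2) / 2
Area = (10 * 18) / 2
Area = 180 / 2
Area = 90

90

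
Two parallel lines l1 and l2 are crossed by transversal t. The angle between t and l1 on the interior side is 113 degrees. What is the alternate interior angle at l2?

Alternate interior angles formed by parallel lines and a transversal are equal.
The given angle is 113 degrees.
The alternate interior angle = 113 degrees.

113 degrees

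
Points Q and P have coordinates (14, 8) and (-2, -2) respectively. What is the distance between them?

d = sqrt((-2 - 14)^2 + (-2 - 8)^2)
d = sqrt(-16^2 + -10^2)
d = sqrt(256 + 100)
d = sqrt(356) = 2*sqrt(89)

2*sqrt(89)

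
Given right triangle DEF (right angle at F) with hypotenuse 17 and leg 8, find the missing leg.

EF = sqrt(17^2 - 8^2) = sqrt(225) = 15

15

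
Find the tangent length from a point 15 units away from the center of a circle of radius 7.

Let T be the point of tangency. Then OT ⊥ AT (radius ⊥ tangent).
In right triangle OTA: OA² = OT² + AT²
15² = 7² + AT²
AT² = 176, AT = 4*sqrt(11)

4*sqrt(11)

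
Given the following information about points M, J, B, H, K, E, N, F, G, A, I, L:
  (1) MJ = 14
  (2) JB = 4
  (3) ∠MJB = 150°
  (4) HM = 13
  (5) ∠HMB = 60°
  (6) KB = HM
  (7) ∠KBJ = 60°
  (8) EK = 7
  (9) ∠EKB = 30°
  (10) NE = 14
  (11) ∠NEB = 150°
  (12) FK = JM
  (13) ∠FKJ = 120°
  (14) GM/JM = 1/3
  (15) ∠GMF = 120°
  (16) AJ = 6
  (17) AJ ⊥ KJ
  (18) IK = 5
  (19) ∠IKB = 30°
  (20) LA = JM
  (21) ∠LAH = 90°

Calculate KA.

From the given relations: KB = HM = 13.
Step 1: By the law of cosines on triangle JBK: JK² = 4² + 13² − 2·4·13·cos(60°) = 133, so JK = √133.
Step 2: By the law of cosines on triangle KJA: KA² = √133² + 6² − 2·√133·6·cos(90°) = 169, so KA = 13.

Therefore, the length of KA = 13.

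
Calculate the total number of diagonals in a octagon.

The number of diagonals in an n-gon is n(n - 3)/2.
For n = 8: 8(8 - 3)/2 = 8 × 5 / 2 = 20.

20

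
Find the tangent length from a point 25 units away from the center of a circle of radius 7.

The tangent, radius, and line from the external point to the center form a right triangle.
The right angle is where the tangent meets the radius.
By the Pythagorean theorem: tangent² + 7² = 25²
tangent² = 625 - 49 = 576
tangent = 24

24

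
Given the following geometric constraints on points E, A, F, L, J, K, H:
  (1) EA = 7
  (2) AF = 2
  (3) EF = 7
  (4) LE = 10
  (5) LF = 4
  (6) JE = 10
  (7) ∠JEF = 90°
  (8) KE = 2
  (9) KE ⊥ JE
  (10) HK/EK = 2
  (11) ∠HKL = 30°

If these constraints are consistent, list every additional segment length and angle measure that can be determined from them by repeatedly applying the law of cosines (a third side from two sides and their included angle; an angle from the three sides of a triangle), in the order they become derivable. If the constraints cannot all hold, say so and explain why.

The constraints are consistent. Derivable facts, in order:
After 1 step:
- FJ = √149
- JK = 2·√26
- ∠AEF = 16.43°
- ∠AFE = 81.79°
- ∠EAF = 81.79°
- ∠EFL = 128.68°
- ∠ELF = 33.12°
- ∠FEL = 18.19°
After 2 steps:
- ∠EFJ = 55.01°
- ∠EJF = 34.99°
- ∠EJK = 11.31°
- ∠EKJ = 78.69°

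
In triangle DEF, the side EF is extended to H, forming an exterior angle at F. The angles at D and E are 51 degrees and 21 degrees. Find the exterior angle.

Exterior angle = 51 + 21 = 72 degrees (exterior angle theorem).

72 degrees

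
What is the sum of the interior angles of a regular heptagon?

The sum of interior angles of an n-sided polygon is (n - 2) * 180.
For n = 7: (7 - 2) * 180 = 5 * 180 = 900 degrees.

900 degrees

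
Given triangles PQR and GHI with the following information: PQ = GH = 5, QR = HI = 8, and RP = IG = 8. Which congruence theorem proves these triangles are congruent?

The given information matches SSS: All three pairs of corresponding sides are equal (Side-Side-Side).

SSS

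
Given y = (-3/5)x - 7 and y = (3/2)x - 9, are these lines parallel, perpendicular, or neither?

Slope of line 1: m1 = -3/5
Slope of line 2: m2 = 3/2
m1 != m2 (-3/5 != 3/2), so not parallel.
m1 * m2 = (-3/5) * (3/2) = -9/10 != -1, so not perpendicular.
The lines are neither parallel nor perpendicular.

Neither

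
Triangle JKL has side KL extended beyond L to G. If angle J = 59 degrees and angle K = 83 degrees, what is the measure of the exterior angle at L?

Exterior angle = 59 + 83 = 142 degrees (exterior angle theorem).

142 degrees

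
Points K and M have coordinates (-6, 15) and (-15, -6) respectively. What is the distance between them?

The horizontal distance is |-15 - -6| = 9 and the vertical distance is |-6 - 15| = 21.
By the Pythagorean theorem, d = sqrt(9^2 + 21^2) = sqrt(522) = 3*sqrt(58).

3*sqrt(58)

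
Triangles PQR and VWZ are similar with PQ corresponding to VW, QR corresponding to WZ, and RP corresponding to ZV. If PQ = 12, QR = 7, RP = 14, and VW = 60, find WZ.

k = 60/12 = 5. WZ = 5 * 7 = 35.

35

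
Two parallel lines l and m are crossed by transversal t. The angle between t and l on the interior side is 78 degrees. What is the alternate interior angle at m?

Alternate interior angles lie on opposite sides of the transversal, between the parallel lines.
By the alternate interior angle theorem, they are equal: 78 degrees.

78 degrees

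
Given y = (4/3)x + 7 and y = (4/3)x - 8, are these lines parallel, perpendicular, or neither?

Slope of line 1: m1 = 4/3
Slope of line 2: m2 = 4/3
Two lines are parallel if and only if they have equal slopes (or both are vertical).
Here m1 = m2 = 4/3, confirming the lines are parallel.

Parallel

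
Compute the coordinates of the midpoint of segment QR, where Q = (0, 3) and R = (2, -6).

M = ((x₁ + x₂)/2, (y₁ + y₂)/2)
= ((0 + 2)/2, (3 + -6)/2)
= (2/2, -3/2) = (1, -3/2)

(1, -3/2)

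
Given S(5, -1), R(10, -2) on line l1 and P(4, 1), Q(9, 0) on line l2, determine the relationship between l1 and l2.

Slope of line 1: m1 = (-2 - -1)/(10 - 5) = -1/5 = -1/5
Slope of line 2: m2 = (0 - 1)/(9 - 4) = -1/5 = -1/5
Two lines are parallel if and only if they have equal slopes (or both are vertical).
Here m1 = m2 = -1/5, confirming the lines are parallel.

Parallel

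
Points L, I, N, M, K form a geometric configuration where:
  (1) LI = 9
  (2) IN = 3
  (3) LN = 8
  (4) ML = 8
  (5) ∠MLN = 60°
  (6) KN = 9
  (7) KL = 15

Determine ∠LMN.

Step 1: By the law of cosines on triangle MLN: MN² = 8² + 8² − 2·8·8·cos(60°) = 64, so MN = 8.
Step 2: By the inverse law of cosines on triangle LMN: cos(∠LMN) = (8² + 8² − 8²) / (2·8·8) = 64/128 = 0.5, so ∠LMN = 60°.

Therefore, the measure of angle ∠LMN = 60°.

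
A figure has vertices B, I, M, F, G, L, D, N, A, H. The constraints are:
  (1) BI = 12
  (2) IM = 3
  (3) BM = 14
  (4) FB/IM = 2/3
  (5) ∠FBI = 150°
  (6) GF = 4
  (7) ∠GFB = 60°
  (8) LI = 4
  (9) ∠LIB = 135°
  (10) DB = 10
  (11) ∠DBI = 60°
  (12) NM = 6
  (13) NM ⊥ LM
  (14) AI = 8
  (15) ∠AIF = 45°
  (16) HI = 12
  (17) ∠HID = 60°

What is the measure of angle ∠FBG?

From the given relations: FB = 2/3·IM = 2/3·3 = 2.
Step 1: By the law of cosines on triangle BFG: BG² = 2² + 4² − 2·2·4·cos(60°) = 12, so BG = 2·√3.
Step 2: By the inverse law of cosines on triangle FBG: cos(∠FBG) = (2² + (2·√3)² − 4²) / (2·2·2·√3) = 0/13.86 = 0, so ∠FBG = 90°.

Therefore, the measure of angle ∠FBG = 90°.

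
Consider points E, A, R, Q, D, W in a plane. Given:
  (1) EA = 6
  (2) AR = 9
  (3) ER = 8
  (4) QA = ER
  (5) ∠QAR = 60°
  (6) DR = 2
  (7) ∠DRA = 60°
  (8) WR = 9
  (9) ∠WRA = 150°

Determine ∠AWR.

Step 1: By the law of cosines on triangle WRA: WA² = 9² + 9² − 2·9·9·cos(150°) = 302.3, so WA ≈ 17.39.
Step 2: By the inverse law of cosines on triangle AWR: cos(∠AWR) = (17.39² + 9² − 9²) / (2·17.39·9) = 302.3/312.96 = 0.9659, so ∠AWR = 15°.

Therefore, the measure of angle ∠AWR = 15°.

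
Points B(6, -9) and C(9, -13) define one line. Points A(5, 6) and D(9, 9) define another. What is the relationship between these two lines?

Slope of line 1: m1 = (-13 - -9)/(9 - 6) = -4/3 = -4/3
Slope of line 2: m2 = (9 - 6)/(9 - 5) = 3/4 = 3/4
m1 * m2 = -1, so perpendicular.

Perpendicular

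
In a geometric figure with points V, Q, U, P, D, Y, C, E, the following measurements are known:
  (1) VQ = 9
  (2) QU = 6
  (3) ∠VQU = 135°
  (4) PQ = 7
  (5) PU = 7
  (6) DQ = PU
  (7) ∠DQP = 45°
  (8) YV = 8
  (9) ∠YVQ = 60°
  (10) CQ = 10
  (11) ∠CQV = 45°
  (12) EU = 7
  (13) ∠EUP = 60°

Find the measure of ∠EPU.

Step 1: By the law of cosines on triangle PUE: PE² = 7² + 7² − 2·7·7·cos(60°) = 49, so PE = 7.
Step 2: By the inverse law of cosines on triangle EPU: cos(∠EPU) = (7² + 7² − 7²) / (2·7·7) = 49/98 = 0.5, so ∠EPU = 60°.

Therefore, the measure of angle ∠EPU = 60°.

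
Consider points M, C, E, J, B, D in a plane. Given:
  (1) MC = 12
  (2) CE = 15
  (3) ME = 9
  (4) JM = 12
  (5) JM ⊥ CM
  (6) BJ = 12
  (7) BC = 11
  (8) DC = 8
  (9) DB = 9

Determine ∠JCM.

Step 1: By the law of cosines on triangle CMJ: CJ² = 12² + 12² − 2·12·12·cos(90°) = 288, so CJ = 12·√2.
Step 2: By the inverse law of cosines on triangle JCM: cos(∠JCM) = ((12·√2)² + 12² − 12²) / (2·12·√2·12) = 288/407.29 = 0.7071, so ∠JCM = 45°.

Therefore, the measure of angle ∠JCM = 45°.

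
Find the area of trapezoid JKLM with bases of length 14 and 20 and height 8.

Area = (14 + 20) * 8 / 2 = 272 / 2 = 136

136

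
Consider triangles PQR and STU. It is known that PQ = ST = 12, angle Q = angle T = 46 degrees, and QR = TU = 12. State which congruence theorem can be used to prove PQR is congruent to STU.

The given information provides:
PQ = ST = 12, angle Q = angle T = 46 degrees, and QR = TU = 12
This matches the SAS congruence theorem.
Two pairs of corresponding sides and the included angle are equal (Side-Angle-Side).

SAS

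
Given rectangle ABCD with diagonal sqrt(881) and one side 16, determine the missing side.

b = sqrt(d^2 - a^2) = sqrt(881 - 256) = sqrt(625) = 25

25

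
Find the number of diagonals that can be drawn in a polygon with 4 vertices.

Each of the 4 vertices connects to 1 non-adjacent vertices via diagonals.
Total connections = 4 × 1 = 4, but each diagonal is counted twice.
Number of diagonals = 4 / 2 = 2.

2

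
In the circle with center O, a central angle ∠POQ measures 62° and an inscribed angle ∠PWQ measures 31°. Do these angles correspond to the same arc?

By the inscribed angle theorem, if both angles subtend the same arc, the inscribed angle must be half the central angle.
Half of 62° = 31°, which equals the given inscribed angle of 31°.
Therefore, yes, they correspond to the same arc.

Yes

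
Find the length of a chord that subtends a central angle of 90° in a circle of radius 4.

Chord length = 2r sin(θ/2)
= 2 × 4 × sin(90°/2)
= 2 × 4 × sin(45°)
= 4*sqrt(2)

4*sqrt(2)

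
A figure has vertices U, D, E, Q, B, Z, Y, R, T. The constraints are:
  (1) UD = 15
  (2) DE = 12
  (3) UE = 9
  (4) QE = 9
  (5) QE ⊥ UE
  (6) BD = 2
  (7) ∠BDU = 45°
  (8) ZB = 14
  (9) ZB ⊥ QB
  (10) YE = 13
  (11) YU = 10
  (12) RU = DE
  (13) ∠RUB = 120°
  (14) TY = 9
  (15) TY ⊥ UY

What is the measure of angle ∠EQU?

Step 1: By the law of cosines on triangle QEU: QU² = 9² + 9² − 2·9·9·cos(90°) = 162, so QU = 9·√2.
Step 2: By the inverse law of cosines on triangle EQU: cos(∠EQU) = (9² + (9·√2)² − 9²) / (2·9·9·√2) = 162/229.1 = 0.7071, so ∠EQU = 45°.

Therefore, the measure of angle ∠EQU = 45°.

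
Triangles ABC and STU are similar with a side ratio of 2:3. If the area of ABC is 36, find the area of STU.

For similar figures, the area ratio equals the square of the side ratio.
Side ratio (ABC to STU) = 2:3, so area ratio = 2^2:3^2 = 4:9.
If the area of ABC is 36, then the area of STU = 36 * (9/4) = 81.

81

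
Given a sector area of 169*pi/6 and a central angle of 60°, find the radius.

The sector covers 60°/360° = 1/6 of the full circle.
Full circle area = 169*pi/6 / 1/6 = 169*pi.
Since full area = πr², we get r² = 169*pi/π = 169, so r = 13.

13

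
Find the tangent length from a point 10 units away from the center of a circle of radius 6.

The tangent, radius, and line from the external point to the center form a right triangle.
The right angle is where the tangent meets the radius.
By the Pythagorean theorem: tangent² + 6² = 10²
tangent² = 100 - 36 = 64
tangent = 8

8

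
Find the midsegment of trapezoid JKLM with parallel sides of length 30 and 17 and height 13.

midsegment = (30 + 17) / 2 = 47 / 2 = 47/2

47/2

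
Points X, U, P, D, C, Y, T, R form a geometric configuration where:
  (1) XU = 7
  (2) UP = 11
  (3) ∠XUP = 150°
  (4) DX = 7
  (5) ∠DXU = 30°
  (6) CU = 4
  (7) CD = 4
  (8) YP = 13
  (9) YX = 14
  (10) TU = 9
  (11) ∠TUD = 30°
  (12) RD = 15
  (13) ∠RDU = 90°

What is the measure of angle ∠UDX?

Step 1: By the law of cosines on triangle DXU: DU² = 7² + 7² − 2·7·7·cos(30°) = 13.13, so DU ≈ 3.62.
Step 2: By the inverse law of cosines on triangle UDX: cos(∠UDX) = (3.62² + 7² − 7²) / (2·3.62·7) = 13.13/50.73 = 0.2588, so ∠UDX = 75°.

Therefore, the measure of angle ∠UDX = 75°.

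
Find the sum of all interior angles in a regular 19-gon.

The sum of interior angles of an n-sided polygon is (n - 2) * 180.
For n = 19: (19 - 2) * 180 = 17 * 180 = 3060 degrees.

3060 degrees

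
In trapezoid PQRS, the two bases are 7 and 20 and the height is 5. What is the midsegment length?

midsegment = (7 + 20) / 2 = 27 / 2 = 27/2

27/2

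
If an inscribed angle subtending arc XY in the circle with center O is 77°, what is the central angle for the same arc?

By the inscribed angle theorem, the central angle is twice the inscribed angle.
Central angle = 2 × 77° = 154°

154°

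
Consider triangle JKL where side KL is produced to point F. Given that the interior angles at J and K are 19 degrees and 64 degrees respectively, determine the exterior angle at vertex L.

The interior angle at L is 180 - 19 - 64 = 97 degrees.
The exterior angle and interior angle at L are supplementary:
Exterior angle = 180 - 97 = 83 degrees.

83 degrees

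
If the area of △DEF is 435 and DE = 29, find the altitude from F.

Rearranging the area formula Area = (1/2) * base * height:
height = 2 * Area / base = 2 * 435 / 29 = 30.

30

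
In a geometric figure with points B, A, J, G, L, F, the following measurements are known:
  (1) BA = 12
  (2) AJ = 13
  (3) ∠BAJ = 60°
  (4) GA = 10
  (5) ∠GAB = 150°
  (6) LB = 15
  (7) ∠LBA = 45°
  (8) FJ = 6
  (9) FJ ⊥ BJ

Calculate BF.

Step 1: By the law of cosines on triangle BAJ: BJ² = 12² + 13² − 2·12·13·cos(60°) = 157, so BJ = √157.
Step 2: By the law of cosines on triangle BJF: BF² = √157² + 6² − 2·√157·6·cos(90°) = 193, so BF = √193.

Therefore, the length of BF = √193.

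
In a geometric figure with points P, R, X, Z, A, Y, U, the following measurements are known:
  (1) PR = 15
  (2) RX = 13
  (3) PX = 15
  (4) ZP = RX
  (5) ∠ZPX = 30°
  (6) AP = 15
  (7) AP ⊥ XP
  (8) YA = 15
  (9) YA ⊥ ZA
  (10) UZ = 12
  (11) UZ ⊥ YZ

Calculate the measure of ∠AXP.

Step 1: By the law of cosines on triangle XPA: XA² = 15² + 15² − 2·15·15·cos(90°) = 450, so XA = 15·√2.
Step 2: By the inverse law of cosines on triangle AXP: cos(∠AXP) = ((15·√2)² + 15² − 15²) / (2·15·√2·15) = 450/636.4 = 0.7071, so ∠AXP = 45°.

Therefore, the measure of angle ∠AXP = 45°.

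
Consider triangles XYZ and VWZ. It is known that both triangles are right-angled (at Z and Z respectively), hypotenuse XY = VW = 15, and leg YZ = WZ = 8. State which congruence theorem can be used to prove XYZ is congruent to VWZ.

The given information matches HL: The hypotenuse and one leg of two right triangles are equal (Hypotenuse-Leg).

HL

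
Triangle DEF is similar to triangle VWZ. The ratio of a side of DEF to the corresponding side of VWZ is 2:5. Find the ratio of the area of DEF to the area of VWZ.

The ratio of areas of similar triangles equals the square of the side ratio.
Side ratio = 2:5
Area ratio = (2/5)^2 = 4/25 = 4:25

4:25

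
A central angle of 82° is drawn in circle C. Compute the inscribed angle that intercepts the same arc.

Inscribed angle = 82° / 2 = 41° (inscribed angle theorem).

41°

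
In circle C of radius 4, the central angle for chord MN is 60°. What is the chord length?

Chord length = 2r sin(θ/2)
= 2 × 4 × sin(60°/2)
= 2 × 4 × sin(30°)
= 4

4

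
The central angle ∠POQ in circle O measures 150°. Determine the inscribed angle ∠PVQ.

An inscribed angle intercepts an arc from a point on the circle, while the central angle intercepts the same arc from the center.
The inscribed angle is always half the central angle: 150° / 2 = 75°.

75°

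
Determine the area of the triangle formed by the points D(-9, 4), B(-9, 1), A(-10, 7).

Shoelace: Area = (1/2)|-9(1-7) + -9(7-4) + -10(4-1)| = (1/2)(3) = 3/2

3/2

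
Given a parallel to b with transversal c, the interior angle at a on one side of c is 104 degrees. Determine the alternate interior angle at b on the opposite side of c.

Alternate interior angles formed by parallel lines and a transversal are equal.
The given angle is 104 degrees.
The alternate interior angle = 104 degrees.

104 degrees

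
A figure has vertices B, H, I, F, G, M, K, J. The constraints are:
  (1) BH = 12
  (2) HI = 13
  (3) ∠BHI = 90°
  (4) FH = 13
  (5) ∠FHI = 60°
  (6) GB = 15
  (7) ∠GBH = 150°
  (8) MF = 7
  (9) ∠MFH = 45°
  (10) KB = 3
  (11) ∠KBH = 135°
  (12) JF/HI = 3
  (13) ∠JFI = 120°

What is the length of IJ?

From the given relations: JF = 3·HI = 3·13 = 39.
Step 1: By the law of cosines on triangle FHI: FI² = 13² + 13² − 2·13·13·cos(60°) = 169, so FI = 13.
Step 2: By the law of cosines on triangle IFJ: IJ² = 13² + 39² − 2·13·39·cos(120°) = 2197, so IJ = 13·√13.

Therefore, the length of IJ = 13·√13.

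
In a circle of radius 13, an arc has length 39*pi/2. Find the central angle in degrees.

θ = 360 × 39*pi/2 / (2π × 13) = 270° (rearranging arc length formula).

270°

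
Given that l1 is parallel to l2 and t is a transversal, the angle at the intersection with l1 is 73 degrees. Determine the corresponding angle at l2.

Corresponding angles are equal: 73 degrees.

73 degrees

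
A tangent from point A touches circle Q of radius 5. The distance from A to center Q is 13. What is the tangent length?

tangent = √(d² - r²) = √(13² - 5²) = √(169 - 25) = √144 = 12

12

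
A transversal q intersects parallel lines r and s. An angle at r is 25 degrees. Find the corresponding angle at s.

Corresponding angles are equal: 25 degrees.

25 degrees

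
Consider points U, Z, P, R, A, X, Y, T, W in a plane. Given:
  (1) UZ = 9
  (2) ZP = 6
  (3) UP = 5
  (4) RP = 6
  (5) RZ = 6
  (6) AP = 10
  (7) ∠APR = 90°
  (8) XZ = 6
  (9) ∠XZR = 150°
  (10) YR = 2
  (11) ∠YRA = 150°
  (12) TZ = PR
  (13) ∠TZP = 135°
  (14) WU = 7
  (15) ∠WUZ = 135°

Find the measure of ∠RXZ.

Step 1: By the law of cosines on triangle XZR: XR² = 6² + 6² − 2·6·6·cos(150°) = 134.35, so XR ≈ 11.59.
Step 2: By the inverse law of cosines on triangle RXZ: cos(∠RXZ) = (11.59² + 6² − 6²) / (2·11.59·6) = 134.35/139.09 = 0.9659, so ∠RXZ = 15°.

Therefore, the measure of angle ∠RXZ = 15°.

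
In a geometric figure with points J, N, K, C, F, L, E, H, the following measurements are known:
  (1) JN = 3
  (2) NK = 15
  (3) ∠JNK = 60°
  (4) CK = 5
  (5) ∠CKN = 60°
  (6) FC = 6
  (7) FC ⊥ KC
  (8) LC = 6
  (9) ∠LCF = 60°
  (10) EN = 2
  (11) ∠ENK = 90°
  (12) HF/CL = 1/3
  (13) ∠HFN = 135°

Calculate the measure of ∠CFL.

Step 1: By the law of cosines on triangle FCL: FL² = 6² + 6² − 2·6·6·cos(60°) = 36, so FL = 6.
Step 2: By the inverse law of cosines on triangle CFL: cos(∠CFL) = (6² + 6² − 6²) / (2·6·6) = 36/72 = 0.5, so ∠CFL = 60°.

Therefore, the measure of angle ∠CFL = 60°.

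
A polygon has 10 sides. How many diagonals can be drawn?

Each of the 10 vertices connects to 7 non-adjacent vertices via diagonals.
Total connections = 10 × 7 = 70, but each diagonal is counted twice.
Number of diagonals = 70 / 2 = 35.

35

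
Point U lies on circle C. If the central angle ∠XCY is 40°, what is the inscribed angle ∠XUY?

By the inscribed angle theorem, the inscribed angle is half the central angle.
Inscribed angle = 40° / 2 = 20°

20°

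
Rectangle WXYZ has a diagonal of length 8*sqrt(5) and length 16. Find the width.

The diagonal of a rectangle forms a right triangle with the two sides.
Rearranging the Pythagorean theorem: missing side = sqrt(d^2 - known^2).
= sqrt(320 - 256) = sqrt(64) = 8.

8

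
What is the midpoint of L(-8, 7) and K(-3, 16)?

The midpoint is the average of the coordinates:
x: (-8 + -3)/2 = -11/2
y: (7 + 16)/2 = 23/2
Midpoint = (-11/2, 23/2)

(-11/2, 23/2)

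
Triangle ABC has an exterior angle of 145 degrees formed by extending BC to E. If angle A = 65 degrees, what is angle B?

angle B = 145 - 65 = 80 degrees (exterior angle theorem).

80 degrees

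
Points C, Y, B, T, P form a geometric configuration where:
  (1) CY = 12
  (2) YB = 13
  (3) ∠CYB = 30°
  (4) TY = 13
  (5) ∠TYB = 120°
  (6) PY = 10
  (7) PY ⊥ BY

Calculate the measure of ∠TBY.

Step 1: By the law of cosines on triangle BYT: BT² = 13² + 13² − 2·13·13·cos(120°) = 507, so BT = 13·√3.
Step 2: By the inverse law of cosines on triangle TBY: cos(∠TBY) = ((13·√3)² + 13² − 13²) / (2·13·√3·13) = 507/585.43 = 0.866, so ∠TBY = 30°.

Therefore, the measure of angle ∠TBY = 30°.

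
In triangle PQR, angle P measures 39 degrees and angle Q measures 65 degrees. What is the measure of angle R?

Let angle R = x. Then 39 + 65 + x = 180.
x = 180 - 104 = 76 degrees.

76 degrees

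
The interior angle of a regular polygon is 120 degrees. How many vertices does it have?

Each interior angle of a regular n-gon is (n - 2) * 180 / n.
Setting this equal to 120:
(n - 2) * 180 / n = 120
Each exterior angle = 180 - 120 = 60 degrees.
Since exterior angles sum to 360: n = 360 / 60 = 6.

6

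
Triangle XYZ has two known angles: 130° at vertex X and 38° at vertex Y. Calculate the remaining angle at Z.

The interior angles sum to 180°: angle Z = 180 - 130 - 38 = 12°.
The triangle is obtuse (angles 130°, 38°, 12°).

12 degrees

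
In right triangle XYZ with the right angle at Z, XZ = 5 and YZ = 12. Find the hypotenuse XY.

By the Pythagorean theorem: XY^2 = XZ^2 + YZ^2
XY^2 = 5^2 + 12^2 = 25 + 144 = 169
XY = sqrt(169) = 13

13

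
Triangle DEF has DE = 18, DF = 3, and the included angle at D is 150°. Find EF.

By the law of cosines: EF^2 = DE^2 + DF^2 - 2*DE*DF*cos(D)
EF^2 = 18^2 + 3^2 - 2*18*3*cos(150°)
EF^2 = 324 + 9 - 108*(-sqrt(3)/2)
EF^2 = 54*sqrt(3) + 333
EF = 3*sqrt(6*sqrt(3) + 37)

3*sqrt(6*sqrt(3) + 37)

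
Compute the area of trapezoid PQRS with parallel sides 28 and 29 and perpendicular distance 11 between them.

A trapezoid's area equals the midsegment times the height.
The midsegment is (28 + 29) / 2 = 57/2.
Area = 57/2 * 11 = 627/2.

627/2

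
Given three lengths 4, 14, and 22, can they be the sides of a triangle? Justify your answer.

Check the triangle inequality: 4 + 14 = 18 ≤ 22.
Since the sum of two sides does not exceed the third, no triangle can be formed.

No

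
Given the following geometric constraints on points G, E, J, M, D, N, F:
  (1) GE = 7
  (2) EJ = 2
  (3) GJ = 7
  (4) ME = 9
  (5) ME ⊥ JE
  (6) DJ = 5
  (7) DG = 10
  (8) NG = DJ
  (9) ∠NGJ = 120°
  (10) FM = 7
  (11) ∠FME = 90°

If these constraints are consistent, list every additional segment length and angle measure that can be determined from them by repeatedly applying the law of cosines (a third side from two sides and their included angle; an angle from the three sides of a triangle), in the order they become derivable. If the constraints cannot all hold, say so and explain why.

The constraints are consistent. Derivable facts, in order:
After 1 step:
- EF = √130
- JM = √85
- JN = √109
- ∠DGJ = 27.66°
- ∠DJG = 111.8°
- ∠EGJ = 16.43°
- ∠EJG = 81.79°
- ∠GDJ = 40.54°
- ∠GEJ = 81.79°
After 2 steps:
- ∠EFM = 52.13°
- ∠EJM = 77.47°
- ∠EMJ = 12.53°
- ∠FEM = 37.87°
- ∠GJN = 24.5°
- ∠GNJ = 35.5°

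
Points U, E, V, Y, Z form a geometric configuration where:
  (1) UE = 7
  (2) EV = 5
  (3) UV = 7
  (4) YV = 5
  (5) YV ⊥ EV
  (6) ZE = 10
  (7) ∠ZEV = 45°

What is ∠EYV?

Step 1: By the law of cosines on triangle YVE: YE² = 5² + 5² − 2·5·5·cos(90°) = 50, so YE = 5·√2.
Step 2: By the inverse law of cosines on triangle EYV: cos(∠EYV) = ((5·√2)² + 5² − 5²) / (2·5·√2·5) = 50/70.71 = 0.7071, so ∠EYV = 45°.

Therefore, the measure of angle ∠EYV = 45°.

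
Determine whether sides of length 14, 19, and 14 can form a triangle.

Sort the sides: 14, 14, 19.
It suffices to check that the sum of the two smallest exceeds the largest:
14 + 14 = 28 > 19. ✓
Yes, a valid triangle can be formed.

Yes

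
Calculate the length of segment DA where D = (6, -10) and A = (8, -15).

d = sqrt((8 - 6)^2 + (-15 - -10)^2)
d = sqrt(2^2 + -5^2)
d = sqrt(4 + 25)
d = sqrt(29)

sqrt(29)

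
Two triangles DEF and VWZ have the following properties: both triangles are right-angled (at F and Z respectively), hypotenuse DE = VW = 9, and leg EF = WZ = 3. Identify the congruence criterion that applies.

The given information provides:
both triangles are right-angled (at F and Z respectively), hypotenuse DE = VW = 9, and leg EF = WZ = 3
This matches the HL congruence theorem.
The hypotenuse and one leg of two right triangles are equal (Hypotenuse-Leg).

HL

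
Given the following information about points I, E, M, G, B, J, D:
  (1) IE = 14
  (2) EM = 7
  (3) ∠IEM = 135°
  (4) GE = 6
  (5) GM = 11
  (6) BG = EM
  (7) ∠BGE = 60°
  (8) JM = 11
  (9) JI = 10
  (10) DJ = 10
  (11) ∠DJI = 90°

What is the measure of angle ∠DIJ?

Step 1: By the law of cosines on triangle IJD: ID² = 10² + 10² − 2·10·10·cos(90°) = 200, so ID = 10·√2.
Step 2: By the inverse law of cosines on triangle DIJ: cos(∠DIJ) = ((10·√2)² + 10² − 10²) / (2·10·√2·10) = 200/282.84 = 0.7071, so ∠DIJ = 45°.

Therefore, the measure of angle ∠DIJ = 45°.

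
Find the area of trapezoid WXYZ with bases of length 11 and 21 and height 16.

A trapezoid's area equals the midsegment times the height.
The midsegment is (11 + 21) / 2 = 16.
Area = 16 * 16 = 256.

256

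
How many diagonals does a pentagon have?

Each of the 5 vertices connects to 2 non-adjacent vertices via diagonals.
Total connections = 5 × 2 = 10, but each diagonal is counted twice.
Number of diagonals = 10 / 2 = 5.

5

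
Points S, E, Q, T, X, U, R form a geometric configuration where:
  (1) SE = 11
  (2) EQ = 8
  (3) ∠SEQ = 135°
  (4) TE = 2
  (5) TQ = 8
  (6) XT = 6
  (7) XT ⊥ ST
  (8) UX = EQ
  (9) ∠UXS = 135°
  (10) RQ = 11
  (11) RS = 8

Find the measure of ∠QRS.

Step 1: By the law of cosines on triangle QES: QS² = 8² + 11² − 2·8·11·cos(135°) = 309.45, so QS ≈ 17.59.
Step 2: By the inverse law of cosines on triangle QRS: cos(∠QRS) = (11² + 8² − 17.59²) / (2·11·8) = -124.45/176 = -0.7071, so ∠QRS = 135°.

Therefore, the measure of angle ∠QRS = 135°.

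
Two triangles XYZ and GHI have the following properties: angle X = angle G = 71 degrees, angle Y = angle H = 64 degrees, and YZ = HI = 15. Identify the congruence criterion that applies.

The given information matches AAS: Two pairs of corresponding angles and a non-included side are equal (Angle-Angle-Side).

AAS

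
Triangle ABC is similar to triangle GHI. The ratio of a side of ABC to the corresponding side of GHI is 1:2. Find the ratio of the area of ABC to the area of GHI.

Area ratio = (side ratio)^2 = (1/2)^2 = 1:4.

1:4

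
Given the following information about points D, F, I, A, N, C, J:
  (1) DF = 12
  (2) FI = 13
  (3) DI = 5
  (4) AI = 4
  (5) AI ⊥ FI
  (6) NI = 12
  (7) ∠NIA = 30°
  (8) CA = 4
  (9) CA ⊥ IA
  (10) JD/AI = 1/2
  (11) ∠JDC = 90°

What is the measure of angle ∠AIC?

Step 1: By the law of cosines on triangle IAC: IC² = 4² + 4² − 2·4·4·cos(90°) = 32, so IC = 4·√2.
Step 2: By the inverse law of cosines on triangle AIC: cos(∠AIC) = (4² + (4·√2)² − 4²) / (2·4·4·√2) = 32/45.25 = 0.7071, so ∠AIC = 45°.

Therefore, the measure of angle ∠AIC = 45°.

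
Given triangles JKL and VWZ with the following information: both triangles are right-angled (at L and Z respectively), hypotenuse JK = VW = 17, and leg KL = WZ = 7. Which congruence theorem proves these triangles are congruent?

Consider the given information: both triangles are right-angled (at L and Z respectively), hypotenuse JK = VW = 17, and leg KL = WZ = 7
This is not SSS or AAS: SSS requires all three pairs of sides, but we don't have that. AAS requires two angles and a non-included side.
The correct criterion is HL. The hypotenuse and one leg of two right triangles are equal (Hypotenuse-Leg).

HL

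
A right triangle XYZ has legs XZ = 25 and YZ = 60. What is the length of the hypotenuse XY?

By the Pythagorean theorem: XY^2 = XZ^2 + YZ^2
XY^2 = 25^2 + 60^2 = 625 + 3600 = 4225
XY = sqrt(4225) = 65

65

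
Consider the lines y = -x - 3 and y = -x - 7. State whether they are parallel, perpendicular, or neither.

Slope of line 1: m1 = -1
Slope of line 2: m2 = -1
Since m1 = m2 = -1, the lines are parallel.

Parallel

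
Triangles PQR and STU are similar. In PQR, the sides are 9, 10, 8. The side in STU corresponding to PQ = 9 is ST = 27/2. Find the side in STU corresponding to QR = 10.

Similar triangles have proportional sides. Setting up the proportion:
ST / PQ = TU / QR
27/2 / 9 = TU / 10
TU = 10 * 27/2 / 9 = 15.

15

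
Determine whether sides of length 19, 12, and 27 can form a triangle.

Yes.
The triangle inequality requires that the sum of any two sides exceeds the third.
Here 12 + 19 = 31 > 27, so the condition is met.

Yes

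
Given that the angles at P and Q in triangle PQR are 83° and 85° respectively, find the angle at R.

By the triangle angle sum property, the three interior angles of any triangle add up to 180°.
We know angle P = 83° and angle Q = 85°, so their sum is 168°.
Therefore angle R = 180° - 168° = 12°.

12 degrees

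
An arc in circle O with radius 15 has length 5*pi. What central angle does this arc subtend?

The full circumference is 2πr = 30*pi.
The arc is 5*pi / 30*pi = 1/6 of the full circle.
So the central angle = 1/6 × 360° = 60°.

60°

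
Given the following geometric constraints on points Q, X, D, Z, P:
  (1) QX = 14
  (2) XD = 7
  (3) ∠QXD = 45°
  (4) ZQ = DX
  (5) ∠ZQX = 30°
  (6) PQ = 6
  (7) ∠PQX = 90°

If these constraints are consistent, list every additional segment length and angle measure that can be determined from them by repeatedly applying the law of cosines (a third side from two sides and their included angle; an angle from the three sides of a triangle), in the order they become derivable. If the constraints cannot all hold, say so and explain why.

The constraints are consistent. Derivable facts, in order:
After 1 step:
- QD ≈ 10.32
- XP = 2·√58
- XZ ≈ 8.68
After 2 steps:
- ∠DQX = 28.68°
- ∠PXQ = 23.2°
- ∠QDX = 106.32°
- ∠QPX = 66.8°
- ∠QXZ = 23.79°
- ∠QZX = 126.21°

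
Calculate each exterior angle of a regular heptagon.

Each exterior angle of a regular n-gon is 360 / n.
For n = 7: 360 / 7 = 360/7 degrees.

360/7 degrees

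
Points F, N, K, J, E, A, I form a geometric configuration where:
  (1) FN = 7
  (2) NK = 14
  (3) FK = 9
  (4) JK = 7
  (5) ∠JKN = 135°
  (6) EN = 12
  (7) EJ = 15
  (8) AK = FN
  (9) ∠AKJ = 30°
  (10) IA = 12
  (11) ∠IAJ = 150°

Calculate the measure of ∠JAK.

From the given relations: AK = FN = 7.
Step 1: By the law of cosines on triangle AKJ: AJ² = 7² + 7² − 2·7·7·cos(30°) = 13.13, so AJ ≈ 3.62.
Step 2: By the inverse law of cosines on triangle JAK: cos(∠JAK) = (3.62² + 7² − 7²) / (2·3.62·7) = 13.13/50.73 = 0.2588, so ∠JAK = 75°.

Therefore, the measure of angle ∠JAK = 75°.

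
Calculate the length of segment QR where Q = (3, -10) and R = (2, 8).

d = sqrt((-1)^2 + (18)^2) = sqrt(325) = 5*sqrt(13)

5*sqrt(13)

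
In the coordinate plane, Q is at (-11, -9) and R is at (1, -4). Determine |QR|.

d = sqrt((1 - -11)^2 + (-4 - -9)^2)
d = sqrt(12^2 + 5^2)
d = sqrt(144 + 25)
d = sqrt(169) = 13

13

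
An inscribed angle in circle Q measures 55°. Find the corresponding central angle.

The inscribed angle theorem states that a central angle is always twice any inscribed angle that subtends the same arc.
Since the inscribed angle is 55°, the central angle = 2 × 55° = 110°.

110°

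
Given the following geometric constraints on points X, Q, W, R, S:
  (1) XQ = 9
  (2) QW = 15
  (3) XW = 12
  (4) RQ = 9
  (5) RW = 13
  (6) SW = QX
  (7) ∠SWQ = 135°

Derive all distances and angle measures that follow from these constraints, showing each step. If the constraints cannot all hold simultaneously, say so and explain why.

The constraints are consistent.

From the given relations:
  SW = QX = 9

Step 1: From QW = 15, WS = 9, and ∠QWS = 135°, by the law of cosines:
  QS² = QW² + WS² - 2·QW·WS·cos(135°) = 225 + 81 + 190.9 = 496.9
  QS ≈ 22.29

Step 2: From XQ = 9, XW = 12, QW = 15, by the inverse law of cosines:
  cos(∠QXW) = (XQ² + XW² - QW²) / (2·XQ·XW)
  ∠QXW = 90°

Step 3: From QR = 9, QW = 15, RW = 13, by the inverse law of cosines:
  cos(∠RQW) = (QR² + QW² - RW²) / (2·QR·QW)
  ∠RQW = 59.51°

Step 4: From QW = 15, QX = 9, WX = 12, by the inverse law of cosines:
  cos(∠WQX) = (QW² + QX² - WX²) / (2·QW·QX)
  ∠WQX = 53.13°

Step 5: From WQ = 15, WR = 13, QR = 9, by the inverse law of cosines:
  cos(∠QWR) = (WQ² + WR² - QR²) / (2·WQ·WR)
  ∠QWR = 36.62°

Step 6: From WQ = 15, WX = 12, QX = 9, by the inverse law of cosines:
  cos(∠QWX) = (WQ² + WX² - QX²) / (2·WQ·WX)
  ∠QWX = 36.87°

Step 7: From RQ = 9, RW = 13, QW = 15, by the inverse law of cosines:
  cos(∠QRW) = (RQ² + RW² - QW²) / (2·RQ·RW)
  ∠QRW = 83.87°

Step 8: From QS = 22.29, QW = 15, SW = 9, by the inverse law of cosines:
  cos(∠SQW) = (QS² + QW² - SW²) / (2·QS·QW)
  ∠SQW = 16.59°

Step 9: From SQ = 22.29, SW = 9, QW = 15, by the inverse law of cosines:
  cos(∠QSW) = (SQ² + SW² - QW²) / (2·SQ·SW)
  ∠QSW = 28.41°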